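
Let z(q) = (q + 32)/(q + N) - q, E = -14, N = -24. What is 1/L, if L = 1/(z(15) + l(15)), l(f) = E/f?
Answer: -952/45 ≈ -21.156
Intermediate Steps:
l(f) = -14/f
z(q) = -q + (32 + q)/(-24 + q) (z(q) = (q + 32)/(q - 24) - q = (32 + q)/(-24 + q) - q = -q + (32 + q)/(-24 + q))
L = -45/952 (L = 1/((32 - 1*15**2 + 25*15)/(-24 + 15) - 14/15) = 1/((32 - 1*225 + 375)/(-9) - 14*1/15) = 1/(-(32 - 225 + 375)/9 - 14/15) = 1/(-1/9*182 - 14/15) = 1/(-182/9 - 14/15) = 1/(-952/45) = -45/952 ≈ -0.047269)
1/L = 1/(-45/952) = -952/45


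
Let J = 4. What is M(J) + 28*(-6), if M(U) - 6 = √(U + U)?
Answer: -162 + 2*√2 ≈ -159.17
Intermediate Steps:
M(U) = 6 + √2*√U (M(U) = 6 + √(U + U) = 6 + √(2*U) = 6 + √2*√U)
M(J) + 28*(-6) = (6 + √2*√4) + 28*(-6) = (6 + √2*2) - 168 = (6 + 2*√2) - 168 = -162 + 2*√2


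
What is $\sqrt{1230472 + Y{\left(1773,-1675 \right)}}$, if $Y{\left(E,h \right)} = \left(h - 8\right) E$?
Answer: $i \sqrt{1753487} \approx 1324.2 i$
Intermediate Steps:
$Y{\left(E,h \right)} = E \left(-8 + h\right)$ ($Y{\left(E,h \right)} = \left(-8 + h\right) E = E \left(-8 + h\right)$)
$\sqrt{1230472 + Y{\left(1773,-1675 \right)}} = \sqrt{1230472 + 1773 \left(-8 - 1675\right)} = \sqrt{1230472 + 1773 \left(-1683\right)} = \sqrt{1230472 - 2983959} = \sqrt{-1753487} = i \sqrt{1753487}$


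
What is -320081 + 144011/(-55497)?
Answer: -17763679268/55497 ≈ -3.2008e+5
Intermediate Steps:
-320081 + 144011/(-55497) = -320081 + 144011*(-1/55497) = -320081 - 144011/55497 = -17763679268/55497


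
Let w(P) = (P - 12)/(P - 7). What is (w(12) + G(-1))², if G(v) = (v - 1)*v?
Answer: 4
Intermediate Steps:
G(v) = v*(-1 + v) (G(v) = (-1 + v)*v = v*(-1 + v))
w(P) = (-12 + P)/(-7 + P)
(w(12) + G(-1))² = ((-12 + 12)/(-7 + 12) - (-1 - 1))² = (0/5 - 1*(-2))² = ((⅕)*0 + 2)² = (0 + 2)² = 2² = 4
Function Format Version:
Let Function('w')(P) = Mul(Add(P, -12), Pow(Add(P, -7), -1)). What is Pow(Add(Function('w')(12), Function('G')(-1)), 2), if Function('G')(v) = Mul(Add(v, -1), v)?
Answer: 4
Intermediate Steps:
Function('G')(v) = Mul(v, Add(-1, v)) (Function('G')(v) = Mul(Add(-1, v), v) = Mul(v, Add(-1, v)))
Function('w')(P) = Mul(Pow(Add(-7, P), -1), Add(-12, P)) (Function('w')(P) = Mul(Add(-12, P), Pow(Add(-7, P), -1)) = Mul(Pow(Add(-7, P), -1), Add(-12, P)))
Pow(Add(Function('w')(12), Function('G')(-1)), 2) = Pow(Add(Mul(Pow(Add(-7, 12), -1), Add(-12, 12)), Mul(-1, Add(-1, -1))), 2) = Pow(Add(Mul(Pow(5, -1), 0), Mul(-1, -2)), 2) = Pow(Add(Mul(Rational(1, 5), 0), 2), 2) = Pow(Add(0, 2), 2) = Pow(2, 2) = 4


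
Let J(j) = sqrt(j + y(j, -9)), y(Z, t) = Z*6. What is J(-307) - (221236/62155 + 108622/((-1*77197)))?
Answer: -10327355082/4798179535 + I*sqrt(2149) ≈ -2.1523 + 46.357*I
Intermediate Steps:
y(Z, t) = 6*Z
J(j) = sqrt(7)*sqrt(j) (J(j) = sqrt(j + 6*j) = sqrt(7*j) = sqrt(7)*sqrt(j))
J(-307) - (221236/62155 + 108622/((-1*77197))) = sqrt(7)*sqrt(-307) - (221236/62155 + 108622/((-1*77197))) = sqrt(7)*(I*sqrt(307)) - (221236*(1/62155) + 108622/(-77197)) = I*sqrt(2149) - (221236/62155 + 108622*(-1/77197)) = I*sqrt(2149) - (221236/62155 - 108622/77197) = I*sqrt(2149) - 1*10327355082/4798179535 = I*sqrt(2149) - 10327355082/4798179535 = -10327355082/4798179535 + I*sqrt(2149)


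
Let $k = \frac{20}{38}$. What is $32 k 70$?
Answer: $\frac{22400}{19} \approx 1178.9$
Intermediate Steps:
$k = \frac{10}{19}$ ($k = 20 \cdot \frac{1}{38} = \frac{10}{19} \approx 0.52632$)
$32 k 70 = 32 \cdot \frac{10}{19} \cdot 70 = \frac{320}{19} \cdot 70 = \frac{22400}{19}$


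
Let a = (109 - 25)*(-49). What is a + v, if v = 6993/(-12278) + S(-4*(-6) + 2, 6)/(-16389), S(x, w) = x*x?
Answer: -118337353811/28746306 ≈ -4116.6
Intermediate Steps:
S(x, w) = x²
v = -17558315/28746306 (v = 6993/(-12278) + (-4*(-6) + 2)²/(-16389) = 6993*(-1/12278) + (24 + 2)²*(-1/16389) = -999/1754 + 26²*(-1/16389) = -999/1754 + 676*(-1/16389) = -999/1754 - 676/16389 = -17558315/28746306 ≈ -0.61080)
a = -4116 (a = 84*(-49) = -4116)
a + v = -4116 - 17558315/28746306 = -118337353811/28746306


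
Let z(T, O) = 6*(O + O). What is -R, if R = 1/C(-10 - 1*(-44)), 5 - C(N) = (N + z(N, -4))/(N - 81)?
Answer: -47/221 ≈ -0.21267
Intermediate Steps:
z(T, O) = 12*O (z(T, O) = 6*(2*O) = 12*O)
C(N) = 5 - (-48 + N)/(-81 + N) (C(N) = 5 - (N + 12*(-4))/(N - 81) = 5 - (N - 48)/(-81 + N) = 5 - (-48 + N)/(-81 + N))
R = 47/221 (R = 1/((-357 + 4*(-10 - 1*(-44)))/(-81 + (-10 - 1*(-44)))) = 1/((-357 + 4*(-10 + 44))/(-81 + (-10 + 44))) = 1/((-357 + 4*34)/(-81 + 34)) = 1/((-357 + 136)/(-47)) = 1/(-1/47*(-221)) = 1/(221/47) = 47/221 ≈ 0.21267)
-R = -1*47/221 = -47/221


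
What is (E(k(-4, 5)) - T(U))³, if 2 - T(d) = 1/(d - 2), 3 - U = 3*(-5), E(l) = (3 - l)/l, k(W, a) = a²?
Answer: -1431435383/64000000 ≈ -22.366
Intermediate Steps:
E(l) = (3 - l)/l
U = 18 (U = 3 - 3*(-5) = 3 - 1*(-15) = 3 + 15 = 18)
T(d) = 2 - 1/(-2 + d) (T(d) = 2 - 1/(d - 2) = 2 - 1/(-2 + d))
(E(k(-4, 5)) - T(U))³ = ((3 - 1*5²)/(5²) - (-5 + 2*18)/(-2 + 18))³ = ((3 - 1*25)/25 - (-5 + 36)/16)³ = ((3 - 25)/25 - 31/16)³ = ((1/25)*(-22) - 1*31/16)³ = (-22/25 - 31/16)³ = (-1127/400)³ = -1431435383/64000000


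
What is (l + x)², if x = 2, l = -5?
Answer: 9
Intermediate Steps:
(l + x)² = (-5 + 2)² = (-3)² = 9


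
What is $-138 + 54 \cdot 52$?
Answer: $2670$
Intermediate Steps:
$-138 + 54 \cdot 52 = -138 + 2808 = 2670$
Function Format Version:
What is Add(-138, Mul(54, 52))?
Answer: 2670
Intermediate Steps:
Add(-138, Mul(54, 52)) = Add(-138, 2808) = 2670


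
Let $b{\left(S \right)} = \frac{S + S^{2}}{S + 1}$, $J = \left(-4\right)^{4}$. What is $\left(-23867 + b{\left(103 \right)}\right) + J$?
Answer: $-23508$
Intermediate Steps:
$J = 256$
$b{\left(S \right)} = \frac{S + S^{2}}{1 + S}$
$\left(-23867 + b{\left(103 \right)}\right) + J = \left(-23867 + 103\right) + 256 = -23764 + 256 = -23508$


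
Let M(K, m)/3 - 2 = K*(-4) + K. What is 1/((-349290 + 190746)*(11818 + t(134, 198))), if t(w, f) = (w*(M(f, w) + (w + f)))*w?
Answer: 1/4108928723424 ≈ 2.4337e-13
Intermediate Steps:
M(K, m) = 6 - 9*K (M(K, m) = 6 + 3*(K*(-4) + K) = 6 + 3*(-4*K + K) = 6 + 3*(-3*K) = 6 - 9*K)
t(w, f) = w²*(6 + w - 8*f) (t(w, f) = (w*((6 - 9*f) + (w + f)))*w = (w*((6 - 9*f) + (f + w)))*w = (w*(6 + w - 8*f))*w = w²*(6 + w - 8*f))
1/((-349290 + 190746)*(11818 + t(134, 198))) = 1/((-349290 + 190746)*(11818 + 134²*(6 + 134 - 8*198))) = 1/(-158544*(11818 + 17956*(6 + 134 - 1584))) = 1/(-158544*(11818 + 17956*(-1444))) = 1/(-158544*(11818 - 25928464)) = 1/(-158544*(-25916646)) = 1/4108928723424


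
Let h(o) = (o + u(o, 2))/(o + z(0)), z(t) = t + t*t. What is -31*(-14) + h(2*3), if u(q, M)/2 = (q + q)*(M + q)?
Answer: 467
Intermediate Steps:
z(t) = t + t²
u(q, M) = 4*q*(M + q) (u(q, M) = 2*((q + q)*(M + q)) = 2*((2*q)*(M + q)) = 2*(2*q*(M + q)) = 4*q*(M + q))
h(o) = (o + 4*o*(2 + o))/o (h(o) = (o + 4*o*(2 + o))/(o + 0*(1 + 0)) = (o + 4*o*(2 + o))/(o + 0*1) = (o + 4*o*(2 + o))/(o + 0) = (o + 4*o*(2 + o))/o)
-31*(-14) + h(2*3) = -31*(-14) + (9 + 4*(2*3)) = 434 + (9 + 4*6) = 434 + (9 + 24) = 434 + 33 = 467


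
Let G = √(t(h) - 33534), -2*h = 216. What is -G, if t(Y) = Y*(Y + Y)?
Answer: -27*I*√14 ≈ -101.02*I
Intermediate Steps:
h = -108 (h = -½*216 = -108)
t(Y) = 2*Y² (t(Y) = Y*(2*Y) = 2*Y²)
G = 27*I*√14 (G = √(2*(-108)² - 33534) = √(2*11664 - 33534) = √(23328 - 33534) = √(-10206) = 27*I*√14 ≈ 101.02*I)
-G = -27*I*√14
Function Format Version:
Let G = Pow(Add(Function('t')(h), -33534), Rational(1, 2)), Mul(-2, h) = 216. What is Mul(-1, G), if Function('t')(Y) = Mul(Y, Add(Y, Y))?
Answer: Mul(-27, I, Pow(14, Rational(1, 2))) ≈ Mul(-101.02, I)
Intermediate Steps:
h = -108 (h = Mul(Rational(-1, 2), 216) = -108)
Function('t')(Y) = Mul(2, Pow(Y, 2)) (Function('t')(Y) = Mul(Y, Mul(2, Y)) = Mul(2, Pow(Y, 2)))
G = Mul(27, I, Pow(14, Rational(1, 2))) (G = Pow(Add(Mul(2, Pow(-108, 2)), -33534), Rational(1, 2)) = Pow(Add(Mul(2, 11664), -33534), Rational(1, 2)) = Pow(Add(23328, -33534), Rational(1, 2)) = Pow(-10206, Rational(1, 2)) = Mul(27, I, Pow(14, Rational(1, 2))) ≈ Mul(101.02, I))
Mul(-1, G) = Mul(-1, Mul(27, I, Pow(14, Rational(1, 2)))) = Mul(-27, I, Pow(14, Rational(1, 2)))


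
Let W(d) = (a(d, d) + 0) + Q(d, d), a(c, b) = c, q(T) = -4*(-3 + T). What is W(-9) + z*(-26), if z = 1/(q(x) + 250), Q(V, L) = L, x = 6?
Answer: -2155/119 ≈ -18.109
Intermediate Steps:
q(T) = 12 - 4*T
z = 1/238 (z = 1/((12 - 4*6) + 250) = 1/((12 - 24) + 250) = 1/(-12 + 250) = 1/238 ≈ 0.0042017)
W(d) = 2*d (W(d) = (d + 0) + d = d + d = 2*d)
W(-9) + z*(-26) = 2*(-9) + (1/238)*(-26) = -18 - 13/119 = -2155/119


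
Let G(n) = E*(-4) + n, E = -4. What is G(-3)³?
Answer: 2197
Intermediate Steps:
G(n) = 16 + n (G(n) = -4*(-4) + n = 16 + n)
G(-3)³ = (16 - 3)³ = 13³ = 2197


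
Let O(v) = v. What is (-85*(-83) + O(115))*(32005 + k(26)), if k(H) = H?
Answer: 229662270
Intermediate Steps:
(-85*(-83) + O(115))*(32005 + k(26)) = (-85*(-83) + 115)*(32005 + 26) = (7055 + 115)*32031 = 7170*32031 = 229662270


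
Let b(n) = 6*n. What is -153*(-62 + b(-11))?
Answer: 19584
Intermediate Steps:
-153*(-62 + b(-11)) = -153*(-62 + 6*(-11)) = -153*(-62 - 66) = -153*(-128) = 19584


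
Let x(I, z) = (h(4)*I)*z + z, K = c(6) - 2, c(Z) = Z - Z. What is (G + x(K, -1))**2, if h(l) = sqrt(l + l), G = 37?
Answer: 1328 + 288*sqrt(2) ≈ 1735.3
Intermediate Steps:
c(Z) = 0
h(l) = sqrt(2)*sqrt(l) (h(l) = sqrt(2*l) = sqrt(2)*sqrt(l))
K = -2 (K = 0 - 2 = -2)
x(I, z) = z + 2*I*z*sqrt(2) (x(I, z) = ((sqrt(2)*sqrt(4))*I)*z + z = ((sqrt(2)*2)*I)*z + z = ((2*sqrt(2))*I)*z + z = (2*I*sqrt(2))*z + z = 2*I*z*sqrt(2) + z = z + 2*I*z*sqrt(2))
(G + x(K, -1))**2 = (37 - (1 + 2*(-2)*sqrt(2)))**2 = (37 - (1 - 4*sqrt(2)))**2 = (37 + (-1 + 4*sqrt(2)))**2 = (36 + 4*sqrt(2))**2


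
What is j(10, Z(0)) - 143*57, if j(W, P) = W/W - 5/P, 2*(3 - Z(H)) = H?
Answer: -24455/3 ≈ -8151.7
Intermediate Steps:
Z(H) = 3 - H/2
j(W, P) = 1 - 5/P
j(10, Z(0)) - 143*57 = (-5 + (3 - ½*0))/(3 - ½*0) - 143*57 = (-5 + (3 + 0))/(3 + 0) - 8151 = (-5 + 3)/3 - 8151 = (⅓)*(-2) - 8151 = -⅔ - 8151 = -24455/3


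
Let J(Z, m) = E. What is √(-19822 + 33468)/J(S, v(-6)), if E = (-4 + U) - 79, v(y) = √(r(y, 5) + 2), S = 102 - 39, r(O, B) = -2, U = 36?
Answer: -√13646/47 ≈ -2.4855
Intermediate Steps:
S = 63
v(y) = 0 (v(y) = √(-2 + 2) = √0 = 0)
E = -47 (E = (-4 + 36) - 79 = 32 - 79 = -47)
J(Z, m) = -47
√(-19822 + 33468)/J(S, v(-6)) = √(-19822 + 33468)/(-47) = √13646*(-1/47) = -√13646/47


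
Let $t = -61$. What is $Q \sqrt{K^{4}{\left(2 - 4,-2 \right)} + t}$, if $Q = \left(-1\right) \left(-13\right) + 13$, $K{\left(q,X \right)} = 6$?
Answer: $26 \sqrt{1235} \approx 913.71$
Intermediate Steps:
$Q = 26$ ($Q = 13 + 13 = 26$)
$Q \sqrt{K^{4}{\left(2 - 4,-2 \right)} + t} = 26 \sqrt{6^{4} - 61} = 26 \sqrt{1296 - 61} = 26 \sqrt{1235}$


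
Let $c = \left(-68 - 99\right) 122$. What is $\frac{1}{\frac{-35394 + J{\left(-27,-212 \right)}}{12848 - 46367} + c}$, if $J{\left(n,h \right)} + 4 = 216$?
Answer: $- \frac{33519}{682880924} \approx -4.9085 \cdot 10^{-5}$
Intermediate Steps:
$c = -20374$ ($c = \left(-167\right) 122 = -20374$)
$J{\left(n,h \right)} = 212$ ($J{\left(n,h \right)} = -4 + 216 = 212$)
$\frac{1}{\frac{-35394 + J{\left(-27,-212 \right)}}{12848 - 46367} + c} = \frac{1}{\frac{-35394 + 212}{12848 - 46367} - 20374} = \frac{1}{- \frac{35182}{-33519} - 20374} = \frac{1}{\left(-35182\right) \left(- \frac{1}{33519}\right) - 20374} = \frac{1}{\frac{35182}{33519} - 20374} = \frac{1}{- \frac{682880924}{33519}} = - \frac{33519}{682880924}$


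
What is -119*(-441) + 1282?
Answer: 53761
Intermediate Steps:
-119*(-441) + 1282 = 52479 + 1282 = 53761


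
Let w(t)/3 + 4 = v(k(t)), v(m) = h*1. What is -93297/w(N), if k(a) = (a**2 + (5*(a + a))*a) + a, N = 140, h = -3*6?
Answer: 31099/22 ≈ 1413.6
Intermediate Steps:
h = -18
k(a) = a + 11*a**2 (k(a) = (a**2 + (5*(2*a))*a) + a = (a**2 + (10*a)*a) + a = (a**2 + 10*a**2) + a = 11*a**2 + a = a + 11*a**2)
v(m) = -18 (v(m) = -18*1 = -18)
w(t) = -66 (w(t) = -12 + 3*(-18) = -12 - 54 = -66)
-93297/w(N) = -93297/(-66) = -93297*(-1/66) = 31099/22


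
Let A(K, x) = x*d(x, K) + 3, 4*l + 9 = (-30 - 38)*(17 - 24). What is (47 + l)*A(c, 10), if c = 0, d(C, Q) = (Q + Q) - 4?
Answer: -24235/4 ≈ -6058.8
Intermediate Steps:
d(C, Q) = -4 + 2*Q (d(C, Q) = 2*Q - 4 = -4 + 2*Q)
l = 467/4 (l = -9/4 + ((-30 - 38)*(17 - 24))/4 = -9/4 + (-68*(-7))/4 = -9/4 + (1/4)*476 = -9/4 + 119 = 467/4 ≈ 116.75)
A(K, x) = 3 + x*(-4 + 2*K) (A(K, x) = x*(-4 + 2*K) + 3 = 3 + x*(-4 + 2*K))
(47 + l)*A(c, 10) = (47 + 467/4)*(3 + 2*10*(-2 + 0)) = 655*(3 + 2*10*(-2))/4 = 655*(3 - 40)/4 = (655/4)*(-37) = -24235/4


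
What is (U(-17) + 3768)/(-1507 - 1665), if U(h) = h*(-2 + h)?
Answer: -4091/3172 ≈ -1.2897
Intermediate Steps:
(U(-17) + 3768)/(-1507 - 1665) = (-17*(-2 - 17) + 3768)/(-1507 - 1665) = (-17*(-19) + 3768)/(-3172) = (323 + 3768)*(-1/3172) = 4091*(-1/3172) = -4091/3172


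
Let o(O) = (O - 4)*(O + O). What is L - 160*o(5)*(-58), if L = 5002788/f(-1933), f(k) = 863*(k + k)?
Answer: 154804509806/1668179 ≈ 92799.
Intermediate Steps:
f(k) = 1726*k (f(k) = 863*(2*k) = 1726*k)
o(O) = 2*O*(-4 + O) (o(O) = (-4 + O)*(2*O) = 2*O*(-4 + O))
L = -2501394/1668179 (L = 5002788/((1726*(-1933))) = 5002788/(-3336358) = 5002788*(-1/3336358) = -2501394/1668179 ≈ -1.4995)
L - 160*o(5)*(-58) = -2501394/1668179 - 160*(2*5*(-4 + 5))*(-58) = -2501394/1668179 - 160*(2*5*1)*(-58) = -2501394/1668179 - 160*10*(-58) = -2501394/1668179 - 1600*(-58) = -2501394/1668179 - 1*(-92800) = -2501394/1668179 + 92800 = 154804509806/1668179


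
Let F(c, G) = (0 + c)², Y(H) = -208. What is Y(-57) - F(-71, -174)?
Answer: -5249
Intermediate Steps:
F(c, G) = c²
Y(-57) - F(-71, -174) = -208 - 1*(-71)² = -208 - 1*5041 = -208 - 5041 = -5249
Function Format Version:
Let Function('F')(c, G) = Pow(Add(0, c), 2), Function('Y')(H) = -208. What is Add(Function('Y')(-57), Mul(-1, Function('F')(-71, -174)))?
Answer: -5249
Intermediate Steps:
Function('F')(c, G) = Pow(c, 2)
Add(Function('Y')(-57), Mul(-1, Function('F')(-71, -174))) = Add(-208, Mul(-1, Pow(-71, 2))) = Add(-208, Mul(-1, 5041)) = Add(-208, -5041) = -5249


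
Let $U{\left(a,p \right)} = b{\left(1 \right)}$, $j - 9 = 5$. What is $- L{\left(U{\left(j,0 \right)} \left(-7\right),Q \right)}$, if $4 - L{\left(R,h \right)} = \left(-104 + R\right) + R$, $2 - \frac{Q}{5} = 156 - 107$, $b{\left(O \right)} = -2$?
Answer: $-80$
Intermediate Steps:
$j = 14$ ($j = 9 + 5 = 14$)
$U{\left(a,p \right)} = -2$
$Q = -235$ ($Q = 10 - 5 \left(156 - 107\right) = 10 - 245 = -235$)
$L{\left(R,h \right)} = 108 - 2 R$ ($L{\left(R,h \right)} = 4 - \left(\left(-104 + R\right) + R\right) = 4 - \left(-104 + 2 R\right) = 108 - 2 R$)
$- L{\left(U{\left(j,0 \right)} \left(-7\right),Q \right)} = - (108 - 2 \left(\left(-2\right) \left(-7\right)\right)) = - (108 - 28) = \left(-1\right) 80 = -80$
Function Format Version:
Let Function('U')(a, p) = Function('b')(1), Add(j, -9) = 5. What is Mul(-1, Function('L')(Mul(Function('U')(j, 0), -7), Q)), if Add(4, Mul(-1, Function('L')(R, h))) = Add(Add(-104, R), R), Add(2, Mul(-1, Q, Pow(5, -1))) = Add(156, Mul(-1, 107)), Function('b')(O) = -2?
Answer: -80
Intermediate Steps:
j = 14 (j = Add(9, 5) = 14)
Function('U')(a, p) = -2
Q = -235 (Q = Add(10, Mul(-5, Add(156, Mul(-1, 107)))) = Add(10, Mul(-5, Add(156, -107))) = Add(10, Mul(-5, 49)) = Add(10, -245) = -235)
Function('L')(R, h) = Add(108, Mul(-2, R)) (Function('L')(R, h) = Add(4, Mul(-1, Add(Add(-104, R), R))) = Add(4, Mul(-1, Add(-104, Mul(2, R)))) = Add(4, Add(104, Mul(-2, R))) = Add(108, Mul(-2, R)))
Mul(-1, Function('L')(Mul(Function('U')(j, 0), -7), Q)) = Mul(-1, Add(108, Mul(-2, Mul(-2, -7)))) = Mul(-1, Add(108, Mul(-2, 14))) = Mul(-1, Add(108, -28)) = Mul(-1, 80) = -80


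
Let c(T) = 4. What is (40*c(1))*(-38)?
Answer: -6080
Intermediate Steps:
(40*c(1))*(-38) = (40*4)*(-38) = 160*(-38) = -6080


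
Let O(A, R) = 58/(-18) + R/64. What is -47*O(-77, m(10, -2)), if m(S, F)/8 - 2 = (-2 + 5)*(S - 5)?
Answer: 3713/72 ≈ 51.569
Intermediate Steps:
m(S, F) = -104 + 24*S (m(S, F) = 16 + 8*((-2 + 5)*(S - 5)) = 16 + 8*(3*(-5 + S)) = 16 + 8*(-15 + 3*S) = 16 + (-120 + 24*S) = -104 + 24*S)
O(A, R) = -29/9 + R/64 (O(A, R) = 58*(-1/18) + R*(1/64) = -29/9 + R/64)
-47*O(-77, m(10, -2)) = -47*(-29/9 + (-104 + 24*10)/64) = -47*(-29/9 + (-104 + 240)/64) = -47*(-29/9 + (1/64)*136) = -47*(-29/9 + 17/8) = -47*(-79/72) = 3713/72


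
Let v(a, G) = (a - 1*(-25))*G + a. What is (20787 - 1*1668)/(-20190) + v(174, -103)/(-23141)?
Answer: -10703803/155738930 ≈ -0.068729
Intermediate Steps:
v(a, G) = a + G*(25 + a) (v(a, G) = (a + 25)*G + a = (25 + a)*G + a = G*(25 + a) + a = a + G*(25 + a))
(20787 - 1*1668)/(-20190) + v(174, -103)/(-23141) = (20787 - 1*1668)/(-20190) + (174 + 25*(-103) - 103*174)/(-23141) = (20787 - 1668)*(-1/20190) + (174 - 2575 - 17922)*(-1/23141) = 19119*(-1/20190) - 20323*(-1/23141) = -6373/6730 + 20323/23141 = -10703803/155738930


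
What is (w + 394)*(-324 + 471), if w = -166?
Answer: 33516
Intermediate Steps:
(w + 394)*(-324 + 471) = (-166 + 394)*(-324 + 471) = 228*147 = 33516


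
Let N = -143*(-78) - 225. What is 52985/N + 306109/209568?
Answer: 1605491749/254485408 ≈ 6.3088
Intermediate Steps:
N = 10929 (N = 11154 - 225 = 10929)
52985/N + 306109/209568 = 52985/10929 + 306109/209568 = 1605491749/254485408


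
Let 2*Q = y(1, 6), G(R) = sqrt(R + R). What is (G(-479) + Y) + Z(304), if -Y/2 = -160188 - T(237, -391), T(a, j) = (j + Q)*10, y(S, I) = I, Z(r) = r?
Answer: 312920 + I*sqrt(958) ≈ 3.1292e+5 + 30.952*I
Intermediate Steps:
G(R) = sqrt(2)*sqrt(R) (G(R) = sqrt(2*R) = sqrt(2)*sqrt(R))
Q = 3 (Q = (1/2)*6 = 3)
T(a, j) = 30 + 10*j (T(a, j) = (j + 3)*10 = (3 + j)*10 = 30 + 10*j)
Y = 312616 (Y = -2*(-160188 - (30 + 10*(-391))) = -2*(-160188 - (30 - 3910)) = -2*(-160188 - 1*(-3880)) = -2*(-160188 + 3880) = -2*(-156308) = 312616)
(G(-479) + Y) + Z(304) = (sqrt(2)*sqrt(-479) + 312616) + 304 = (sqrt(2)*(I*sqrt(479)) + 312616) + 304 = (I*sqrt(958) + 312616) + 304 = (312616 + I*sqrt(958)) + 304 = 312920 + I*sqrt(958)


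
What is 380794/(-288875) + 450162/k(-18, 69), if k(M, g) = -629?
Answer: -130280067176/181702375 ≈ -717.00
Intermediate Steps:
380794/(-288875) + 450162/k(-18, 69) = 380794/(-288875) + 450162/(-629) = 380794*(-1/288875) + 450162*(-1/629) = -380794/288875 - 450162/629 = -130280067176/181702375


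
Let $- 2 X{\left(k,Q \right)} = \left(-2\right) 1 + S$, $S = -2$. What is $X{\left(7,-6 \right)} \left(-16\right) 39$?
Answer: $-1248$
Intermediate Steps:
$X{\left(k,Q \right)} = 2$ ($X{\left(k,Q \right)} = - \frac{\left(-2\right) 1 - 2}{2} = - \frac{-2 - 2}{2} = \left(- \frac{1}{2}\right) \left(-4\right) = 2$)
$X{\left(7,-6 \right)} \left(-16\right) 39 = 2 \left(-16\right) 39 = \left(-32\right) 39 = -1248$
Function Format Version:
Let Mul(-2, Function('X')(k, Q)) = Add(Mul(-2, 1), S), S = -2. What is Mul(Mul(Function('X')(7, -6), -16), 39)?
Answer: -1248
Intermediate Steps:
Function('X')(k, Q) = 2 (Function('X')(k, Q) = Mul(Rational(-1, 2), Add(Mul(-2, 1), -2)) = Mul(Rational(-1, 2), Add(-2, -2)) = Mul(Rational(-1, 2), -4) = 2)
Mul(Mul(Function('X')(7, -6), -16), 39) = Mul(Mul(2, -16), 39) = Mul(-32, 39) = -1248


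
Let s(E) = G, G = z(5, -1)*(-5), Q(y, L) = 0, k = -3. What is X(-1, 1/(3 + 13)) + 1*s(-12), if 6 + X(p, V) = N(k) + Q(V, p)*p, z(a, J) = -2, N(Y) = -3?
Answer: 1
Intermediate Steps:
G = 10 (G = -2*(-5) = 10)
s(E) = 10
X(p, V) = -9 (X(p, V) = -6 + (-3 + 0*p) = -6 + (-3 + 0) = -6 - 3 = -9)
X(-1, 1/(3 + 13)) + 1*s(-12) = -9 + 1*10 = -9 + 10 = 1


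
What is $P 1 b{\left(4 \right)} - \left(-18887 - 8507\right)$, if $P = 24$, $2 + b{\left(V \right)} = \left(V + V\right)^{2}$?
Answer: $28882$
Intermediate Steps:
$b{\left(V \right)} = -2 + 4 V^{2}$ ($b{\left(V \right)} = -2 + \left(V + V\right)^{2} = -2 + \left(2 V\right)^{2} = -2 + 4 V^{2}$)
$P 1 b{\left(4 \right)} - \left(-18887 - 8507\right) = 24 \cdot 1 \left(-2 + 4 \cdot 4^{2}\right) - \left(-18887 - 8507\right) = 24 \left(-2 + 4 \cdot 16\right) - -27394 = 24 \left(-2 + 64\right) + 27394 = 24 \cdot 62 + 27394 = 1488 + 27394 = 28882$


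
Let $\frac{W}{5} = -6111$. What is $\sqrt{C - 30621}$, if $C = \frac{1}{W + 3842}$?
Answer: $\frac{i \sqrt{21850666989862}}{26713} \approx 174.99 i$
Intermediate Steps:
$W = -30555$ ($W = 5 \left(-6111\right) = -30555$)
$C = - \frac{1}{26713}$ ($C = \frac{1}{-30555 + 3842} = \frac{1}{-26713} = - \frac{1}{26713} \approx -3.7435 \cdot 10^{-5}$)
$\sqrt{C - 30621} = \sqrt{- \frac{1}{26713} - 30621} = \sqrt{- \frac{817978774}{26713}} = \frac{i \sqrt{21850666989862}}{26713}$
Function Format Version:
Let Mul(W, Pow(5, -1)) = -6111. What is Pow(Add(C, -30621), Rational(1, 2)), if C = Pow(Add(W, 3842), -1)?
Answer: Mul(Rational(1, 26713), I, Pow(21850666989862, Rational(1, 2))) ≈ Mul(174.99, I)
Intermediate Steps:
W = -30555 (W = Mul(5, -6111) = -30555)
C = Rational(-1, 26713) (C = Pow(Add(-30555, 3842), -1) = Pow(-26713, -1) = Rational(-1, 26713) ≈ -3.7435e-5)
Pow(Add(C, -30621), Rational(1, 2)) = Pow(Add(Rational(-1, 26713), -30621), Rational(1, 2)) = Pow(Rational(-817978774, 26713), Rational(1, 2)) = Mul(Rational(1, 26713), I, Pow(21850666989862, Rational(1, 2)))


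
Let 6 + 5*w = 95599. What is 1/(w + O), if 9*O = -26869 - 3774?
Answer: 45/707122 ≈ 6.3638e-5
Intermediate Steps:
w = 95593/5 (w = -6/5 + (⅕)*95599 = -6/5 + 95599/5 = 95593/5 ≈ 19119.)
O = -30643/9 (O = (-26869 - 3774)/9 = (⅑)*(-30643) = -30643/9 ≈ -3404.8)
1/(w + O) = 1/(95593/5 - 30643/9) = 1/(707122/45) = 45/707122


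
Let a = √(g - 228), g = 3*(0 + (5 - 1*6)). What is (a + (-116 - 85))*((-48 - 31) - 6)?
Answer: 17085 - 85*I*√231 ≈ 17085.0 - 1291.9*I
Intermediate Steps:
g = -3 (g = 3*(0 + (5 - 6)) = 3*(0 - 1) = 3*(-1) = -3)
a = I*√231 (a = √(-3 - 228) = √(-231) = I*√231 ≈ 15.199*I)
(a + (-116 - 85))*((-48 - 31) - 6) = (I*√231 + (-116 - 85))*((-48 - 31) - 6) = (I*√231 - 201)*(-79 - 6) = (-201 + I*√231)*(-85) = 17085 - 85*I*√231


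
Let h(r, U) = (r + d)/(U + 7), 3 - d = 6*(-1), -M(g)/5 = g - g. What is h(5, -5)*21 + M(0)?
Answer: 147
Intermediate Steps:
M(g) = 0 (M(g) = -5*(g - g) = -5*0 = 0)
d = 9 (d = 3 - 6*(-1) = 3 - 1*(-6) = 3 + 6 = 9)
h(r, U) = (9 + r)/(7 + U) (h(r, U) = (r + 9)/(U + 7) = (9 + r)/(7 + U))
h(5, -5)*21 + M(0) = ((9 + 5)/(7 - 5))*21 + 0 = (14/2)*21 + 0 = ((½)*14)*21 + 0 = 7*21 + 0 = 147 + 0 = 147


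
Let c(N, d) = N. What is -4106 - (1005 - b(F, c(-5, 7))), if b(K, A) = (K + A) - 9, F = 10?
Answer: -5115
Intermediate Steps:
b(K, A) = -9 + A + K (b(K, A) = (A + K) - 9 = -9 + A + K)
-4106 - (1005 - b(F, c(-5, 7))) = -4106 - (1005 - (-9 - 5 + 10)) = -4106 - (1005 - 1*(-4)) = -4106 - (1005 + 4) = -4106 - 1*1009 = -4106 - 1009 = -5115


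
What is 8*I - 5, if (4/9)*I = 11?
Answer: 193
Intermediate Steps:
I = 99/4 (I = (9/4)*11 = 99/4 ≈ 24.750)
8*I - 5 = 8*(99/4) - 5 = 198 - 5 = 193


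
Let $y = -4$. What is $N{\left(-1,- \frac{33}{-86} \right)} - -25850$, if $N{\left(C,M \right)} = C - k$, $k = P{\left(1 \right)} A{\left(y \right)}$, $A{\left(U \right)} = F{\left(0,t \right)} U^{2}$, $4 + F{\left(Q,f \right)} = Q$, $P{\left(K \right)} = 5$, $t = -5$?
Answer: $26169$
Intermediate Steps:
$F{\left(Q,f \right)} = -4 + Q$
$A{\left(U \right)} = - 4 U^{2}$ ($A{\left(U \right)} = \left(-4 + 0\right) U^{2} = - 4 U^{2}$)
$k = -320$ ($k = 5 \left(- 4 \left(-4\right)^{2}\right) = 5 \left(\left(-4\right) 16\right) = 5 \left(-64\right) = -320$)
$N{\left(C,M \right)} = 320 + C$ ($N{\left(C,M \right)} = C - -320 = C + 320 = 320 + C$)
$N{\left(-1,- \frac{33}{-86} \right)} - -25850 = \left(320 - 1\right) - -25850 = 319 + 25850 = 26169$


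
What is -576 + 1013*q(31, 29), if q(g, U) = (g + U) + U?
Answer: 89581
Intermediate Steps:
q(g, U) = g + 2*U (q(g, U) = (U + g) + U = g + 2*U)
-576 + 1013*q(31, 29) = -576 + 1013*(31 + 2*29) = -576 + 1013*(31 + 58) = -576 + 1013*89 = -576 + 90157 = 89581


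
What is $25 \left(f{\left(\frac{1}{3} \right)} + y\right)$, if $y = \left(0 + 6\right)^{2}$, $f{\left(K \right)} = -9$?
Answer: $675$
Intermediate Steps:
$y = 36$ ($y = 6^{2} = 36$)
$25 \left(f{\left(\frac{1}{3} \right)} + y\right) = 25 \left(-9 + 36\right) = 25 \cdot 27 = 675$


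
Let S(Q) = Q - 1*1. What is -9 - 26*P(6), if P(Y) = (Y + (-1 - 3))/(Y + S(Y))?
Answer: -151/11 ≈ -13.727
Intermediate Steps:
S(Q) = -1 + Q (S(Q) = Q - 1 = -1 + Q)
P(Y) = (-4 + Y)/(-1 + 2*Y) (P(Y) = (Y + (-1 - 3))/(Y + (-1 + Y)) = (Y - 4)/(-1 + 2*Y) = (-4 + Y)/(-1 + 2*Y))
-9 - 26*P(6) = -9 - 26*(-4 + 6)/(-1 + 2*6) = -9 - 26*2/(-1 + 12) = -9 - 26*2/11 = -9 - 52/11 = -151/11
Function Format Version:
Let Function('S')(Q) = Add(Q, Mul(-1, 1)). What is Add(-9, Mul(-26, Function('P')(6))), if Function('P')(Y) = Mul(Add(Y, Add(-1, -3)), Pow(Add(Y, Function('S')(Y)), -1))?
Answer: Rational(-151, 11) ≈ -13.727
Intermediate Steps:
Function('S')(Q) = Add(-1, Q) (Function('S')(Q) = Add(Q, -1) = Add(-1, Q))
Function('P')(Y) = Mul(Pow(Add(-1, Mul(2, Y)), -1), Add(-4, Y)) (Function('P')(Y) = Mul(Add(Y, Add(-1, -3)), Pow(Add(Y, Add(-1, Y)), -1)) = Mul(Add(Y, -4), Pow(Add(-1, Mul(2, Y)), -1)) = Mul(Add(-4, Y), Pow(Add(-1, Mul(2, Y)), -1)) = Mul(Pow(Add(-1, Mul(2, Y)), -1), Add(-4, Y)))
Add(-9, Mul(-26, Function('P')(6))) = Add(-9, Mul(-26, Mul(Pow(Add(-1, Mul(2, 6)), -1), Add(-4, 6)))) = Add(-9, Mul(-26, Mul(Pow(Add(-1, 12), -1), 2))) = Add(-9, Mul(-26, Mul(Pow(11, -1), 2))) = Add(-9, Mul(-26, Mul(Rational(1, 11), 2))) = Add(-9, Mul(-26, Rational(2, 11))) = Add(-9, Rational(-52, 11)) = Rational(-151, 11)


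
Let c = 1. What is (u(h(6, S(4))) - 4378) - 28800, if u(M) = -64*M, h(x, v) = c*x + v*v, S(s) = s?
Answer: -34586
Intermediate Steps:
h(x, v) = x + v² (h(x, v) = 1*x + v*v = x + v²)
(u(h(6, S(4))) - 4378) - 28800 = (-64*(6 + 4²) - 4378) - 28800 = (-64*(6 + 16) - 4378) - 28800 = (-64*22 - 4378) - 28800 = (-1408 - 4378) - 28800 = -5786 - 28800 = -34586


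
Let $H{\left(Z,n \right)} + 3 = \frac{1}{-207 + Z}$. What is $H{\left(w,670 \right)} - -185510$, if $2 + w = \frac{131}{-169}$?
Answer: $\frac{6576593995}{35452} \approx 1.8551 \cdot 10^{5}$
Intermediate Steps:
$w = - \frac{469}{169}$ ($w = -2 + \frac{131}{-169} = -2 + 131 \left(- \frac{1}{169}\right) = -2 - \frac{131}{169} = - \frac{469}{169} \approx -2.7751$)
$H{\left(Z,n \right)} = -3 + \frac{1}{-207 + Z}$
$H{\left(w,670 \right)} - -185510 = \frac{622 - - \frac{1407}{169}}{-207 - \frac{469}{169}} - -185510 = \frac{622 + \frac{1407}{169}}{- \frac{35452}{169}} + 185510 = \left(- \frac{169}{35452}\right) \frac{106525}{169} + 185510 = - \frac{106525}{35452} + 185510 = \frac{6576593995}{35452}$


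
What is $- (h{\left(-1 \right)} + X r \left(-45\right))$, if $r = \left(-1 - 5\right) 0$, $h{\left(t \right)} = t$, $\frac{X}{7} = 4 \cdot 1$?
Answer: $1$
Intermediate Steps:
$X = 28$ ($X = 7 \cdot 4 \cdot 1 = 7 \cdot 4 = 28$)
$r = 0$ ($r = \left(-6\right) 0 = 0$)
$- (h{\left(-1 \right)} + X r \left(-45\right)) = - (-1 + 28 \cdot 0 \left(-45\right)) = - (-1 + 0 \left(-45\right)) = - (-1 + 0) = \left(-1\right) \left(-1\right) = 1$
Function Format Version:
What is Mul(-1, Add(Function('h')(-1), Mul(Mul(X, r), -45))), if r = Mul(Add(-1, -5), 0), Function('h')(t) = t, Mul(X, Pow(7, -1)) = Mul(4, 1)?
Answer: 1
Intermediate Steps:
X = 28 (X = Mul(7, Mul(4, 1)) = Mul(7, 4) = 28)
r = 0 (r = Mul(-6, 0) = 0)
Mul(-1, Add(Function('h')(-1), Mul(Mul(X, r), -45))) = Mul(-1, Add(-1, Mul(Mul(28, 0), -45))) = Mul(-1, Add(-1, Mul(0, -45))) = Mul(-1, Add(-1, 0)) = Mul(-1, -1) = 1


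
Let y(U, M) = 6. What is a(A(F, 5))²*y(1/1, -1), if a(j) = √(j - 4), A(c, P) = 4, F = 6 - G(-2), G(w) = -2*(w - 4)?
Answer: 0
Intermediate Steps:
G(w) = 8 - 2*w (G(w) = -2*(-4 + w) = 8 - 2*w)
F = -6 (F = 6 - (8 - 2*(-2)) = 6 - (8 + 4) = 6 - 1*12 = 6 - 12 = -6)
a(j) = √(-4 + j)
a(A(F, 5))²*y(1/1, -1) = (√(-4 + 4))²*6 = (√0)²*6 = 0²*6 = 0*6 = 0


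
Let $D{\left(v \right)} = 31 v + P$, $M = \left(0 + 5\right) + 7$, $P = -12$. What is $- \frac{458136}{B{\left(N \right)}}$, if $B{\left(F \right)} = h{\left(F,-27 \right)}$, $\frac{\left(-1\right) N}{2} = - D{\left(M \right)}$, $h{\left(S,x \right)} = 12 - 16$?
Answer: $114534$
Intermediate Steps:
$h{\left(S,x \right)} = -4$ ($h{\left(S,x \right)} = 12 - 16 = -4$)
$M = 12$ ($M = 5 + 7 = 12$)
$D{\left(v \right)} = -12 + 31 v$ ($D{\left(v \right)} = 31 v - 12 = -12 + 31 v$)
$N = 720$ ($N = - 2 \left(- (-12 + 31 \cdot 12)\right) = - 2 \left(- (-12 + 372)\right) = - 2 \left(\left(-1\right) 360\right) = \left(-2\right) \left(-360\right) = 720$)
$B{\left(F \right)} = -4$
$- \frac{458136}{B{\left(N \right)}} = - \frac{458136}{-4} = \left(-458136\right) \left(- \frac{1}{4}\right) = 114534$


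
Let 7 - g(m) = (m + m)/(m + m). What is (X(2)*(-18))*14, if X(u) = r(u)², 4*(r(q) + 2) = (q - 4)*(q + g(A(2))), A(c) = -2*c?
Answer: -9072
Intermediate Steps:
g(m) = 6 (g(m) = 7 - (m + m)/(m + m) = 7 - 2*m/(2*m) = 7 - 2*m*1/(2*m) = 7 - 1*1 = 7 - 1 = 6)
r(q) = -2 + (-4 + q)*(6 + q)/4 (r(q) = -2 + ((q - 4)*(q + 6))/4 = -2 + ((-4 + q)*(6 + q))/4 = -2 + (-4 + q)*(6 + q)/4)
X(u) = (-8 + u/2 + u²/4)²
(X(2)*(-18))*14 = (((-32 + 2² + 2*2)²/16)*(-18))*14 = (((-32 + 4 + 4)²/16)*(-18))*14 = (((1/16)*(-24)²)*(-18))*14 = (((1/16)*576)*(-18))*14 = (36*(-18))*14 = -648*14 = -9072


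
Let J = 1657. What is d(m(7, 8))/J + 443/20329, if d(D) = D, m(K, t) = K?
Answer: 876354/33685153 ≈ 0.026016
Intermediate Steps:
d(m(7, 8))/J + 443/20329 = 7/1657 + 443/20329 = 876354/33685153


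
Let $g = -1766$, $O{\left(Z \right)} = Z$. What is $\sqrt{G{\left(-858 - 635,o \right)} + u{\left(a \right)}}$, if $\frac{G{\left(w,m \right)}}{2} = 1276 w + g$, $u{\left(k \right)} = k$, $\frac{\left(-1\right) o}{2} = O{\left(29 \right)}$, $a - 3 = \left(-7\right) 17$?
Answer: $2 i \sqrt{953446} \approx 1952.9 i$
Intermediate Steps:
$a = -116$ ($a = 3 - 119 = -116$)
$o = -58$ ($o = \left(-2\right) 29 = -58$)
$G{\left(w,m \right)} = -3532 + 2552 w$ ($G{\left(w,m \right)} = 2 \left(1276 w - 1766\right) = 2 \left(-1766 + 1276 w\right) = -3532 + 2552 w$)
$\sqrt{G{\left(-858 - 635,o \right)} + u{\left(a \right)}} = \sqrt{\left(-3532 + 2552 \left(-858 - 635\right)\right) - 116} = \sqrt{\left(-3532 + 2552 \left(-1493\right)\right) - 116} = \sqrt{\left(-3532 - 3810136\right) - 116} = \sqrt{-3813668 - 116} = \sqrt{-3813784} = 2 i \sqrt{953446}$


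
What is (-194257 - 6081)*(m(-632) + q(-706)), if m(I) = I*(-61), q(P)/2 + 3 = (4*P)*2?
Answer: -5459210500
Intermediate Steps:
q(P) = -6 + 16*P (q(P) = -6 + 2*((4*P)*2) = -6 + 2*(8*P) = -6 + 16*P)
m(I) = -61*I
(-194257 - 6081)*(m(-632) + q(-706)) = (-194257 - 6081)*(-61*(-632) + (-6 + 16*(-706))) = -200338*(38552 + (-6 - 11296)) = -200338*(38552 - 11302) = -200338*27250 = -5459210500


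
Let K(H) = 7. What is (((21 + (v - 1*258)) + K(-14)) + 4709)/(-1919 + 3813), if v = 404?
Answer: 4883/1894 ≈ 2.5781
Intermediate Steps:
(((21 + (v - 1*258)) + K(-14)) + 4709)/(-1919 + 3813) = (((21 + (404 - 1*258)) + 7) + 4709)/(-1919 + 3813) = (((21 + (404 - 258)) + 7) + 4709)/1894 = (((21 + 146) + 7) + 4709)*(1/1894) = ((167 + 7) + 4709)*(1/1894) = (174 + 4709)*(1/1894) = 4883*(1/1894) = 4883/1894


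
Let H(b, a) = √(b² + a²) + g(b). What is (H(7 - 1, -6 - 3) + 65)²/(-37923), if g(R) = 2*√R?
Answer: -(65 + 2*√6 + 3*√13)²/37923 ≈ -0.17180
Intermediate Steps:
H(b, a) = √(a² + b²) + 2*√b (H(b, a) = √(b² + a²) + 2*√b = √(a² + b²) + 2*√b)
(H(7 - 1, -6 - 3) + 65)²/(-37923) = ((√((-6 - 3)² + (7 - 1)²) + 2*√(7 - 1)) + 65)²/(-37923) = ((√((-9)² + 6²) + 2*√6) + 65)²*(-1/37923) = ((√(81 + 36) + 2*√6) + 65)²*(-1/37923) = ((√117 + 2*√6) + 65)²*(-1/37923) = ((3*√13 + 2*√6) + 65)²*(-1/37923) = ((2*√6 + 3*√13) + 65)²*(-1/37923) = (65 + 2*√6 + 3*√13)²*(-1/37923) = -(65 + 2*√6 + 3*√13)²/37923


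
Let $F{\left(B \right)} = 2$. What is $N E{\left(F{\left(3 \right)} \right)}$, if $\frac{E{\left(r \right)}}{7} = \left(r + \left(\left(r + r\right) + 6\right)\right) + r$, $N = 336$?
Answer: $32928$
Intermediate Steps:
$E{\left(r \right)} = 42 + 28 r$ ($E{\left(r \right)} = 7 \left(\left(r + \left(\left(r + r\right) + 6\right)\right) + r\right) = 7 \left(\left(r + \left(2 r + 6\right)\right) + r\right) = 7 \left(\left(r + \left(6 + 2 r\right)\right) + r\right) = 7 \left(\left(6 + 3 r\right) + r\right) = 7 \left(6 + 4 r\right) = 42 + 28 r$)
$N E{\left(F{\left(3 \right)} \right)} = 336 \left(42 + 28 \cdot 2\right) = 336 \left(42 + 56\right) = 336 \cdot 98 = 32928$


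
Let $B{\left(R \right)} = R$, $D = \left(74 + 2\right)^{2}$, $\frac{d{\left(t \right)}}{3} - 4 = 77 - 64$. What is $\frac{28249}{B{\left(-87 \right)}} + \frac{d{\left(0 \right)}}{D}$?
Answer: $- \frac{163161787}{502512} \approx -324.69$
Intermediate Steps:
$d{\left(t \right)} = 51$ ($d{\left(t \right)} = 12 + 3 \left(77 - 64\right) = 12 + 3 \cdot 13 = 12 + 39 = 51$)
$D = 5776$ ($D = 76^{2} = 5776$)
$\frac{28249}{B{\left(-87 \right)}} + \frac{d{\left(0 \right)}}{D} = \frac{28249}{-87} + \frac{51}{5776} = 28249 \left(- \frac{1}{87}\right) + 51 \cdot \frac{1}{5776} = - \frac{28249}{87} + \frac{51}{5776} = - \frac{163161787}{502512}$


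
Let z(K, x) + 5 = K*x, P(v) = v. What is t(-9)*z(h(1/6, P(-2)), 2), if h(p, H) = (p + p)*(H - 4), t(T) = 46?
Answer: -414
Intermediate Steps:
h(p, H) = 2*p*(-4 + H) (h(p, H) = (2*p)*(-4 + H) = 2*p*(-4 + H))
z(K, x) = -5 + K*x
t(-9)*z(h(1/6, P(-2)), 2) = 46*(-5 + (2*(-4 - 2)/6)*2) = 46*(-5 + (2*(⅙)*(-6))*2) = 46*(-5 - 2*2) = 46*(-5 - 4) = 46*(-9) = -414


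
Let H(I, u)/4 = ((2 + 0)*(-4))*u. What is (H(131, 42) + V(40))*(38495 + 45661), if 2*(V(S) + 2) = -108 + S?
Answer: -116135280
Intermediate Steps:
H(I, u) = -32*u (H(I, u) = 4*(((2 + 0)*(-4))*u) = 4*((2*(-4))*u) = 4*(-8*u) = -32*u)
V(S) = -56 + S/2 (V(S) = -2 + (-108 + S)/2 = -2 + (-54 + S/2) = -56 + S/2)
(H(131, 42) + V(40))*(38495 + 45661) = (-32*42 + (-56 + (½)*40))*(38495 + 45661) = (-1344 + (-56 + 20))*84156 = (-1344 - 36)*84156 = -1380*84156 = -116135280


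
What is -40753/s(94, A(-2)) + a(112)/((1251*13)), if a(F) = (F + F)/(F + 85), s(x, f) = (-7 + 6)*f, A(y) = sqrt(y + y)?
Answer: 224/3203811 - 40753*I/2 ≈ 6.9917e-5 - 20377.0*I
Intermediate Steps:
A(y) = sqrt(2)*sqrt(y) (A(y) = sqrt(2*y) = sqrt(2)*sqrt(y))
s(x, f) = -f
a(F) = 2*F/(85 + F) (a(F) = (2*F)/(85 + F) = 2*F/(85 + F))
-40753/s(94, A(-2)) + a(112)/((1251*13)) = -40753*I/2 + (2*112/(85 + 112))/((1251*13)) = -40753*I/2 + (2*112/197)/16263 = -40753*I/2 + (2*112*(1/197))*(1/16263) = -40753*I/2 + (224/197)*(1/16263) = -40753*I/2 + 224/3203811 = 224/3203811 - 40753*I/2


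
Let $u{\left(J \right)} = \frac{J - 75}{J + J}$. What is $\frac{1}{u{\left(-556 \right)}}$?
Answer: $\frac{1112}{631} \approx 1.7623$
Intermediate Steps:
$u{\left(J \right)} = \frac{-75 + J}{2 J}$
$\frac{1}{u{\left(-556 \right)}} = \frac{1}{\frac{1}{2} \frac{1}{-556} \left(-75 - 556\right)} = \frac{1}{\frac{1}{2} \left(- \frac{1}{556}\right) \left(-631\right)} = \frac{1}{\frac{631}{1112}} = \frac{1112}{631}$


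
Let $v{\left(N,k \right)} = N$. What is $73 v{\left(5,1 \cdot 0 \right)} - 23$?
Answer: $342$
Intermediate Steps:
$73 v{\left(5,1 \cdot 0 \right)} - 23 = 73 \cdot 5 - 23 = 365 - 23 = 342$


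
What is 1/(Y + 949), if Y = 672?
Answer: 1/1621 ≈ 0.00061690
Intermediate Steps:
1/(Y + 949) = 1/(672 + 949) = 1/1621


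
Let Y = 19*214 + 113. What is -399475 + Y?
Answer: -395296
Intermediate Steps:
Y = 4179 (Y = 4066 + 113 = 4179)
-399475 + Y = -399475 + 4179 = -395296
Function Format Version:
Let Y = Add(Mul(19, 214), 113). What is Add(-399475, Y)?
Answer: -395296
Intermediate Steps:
Y = 4179 (Y = Add(4066, 113) = 4179)
Add(-399475, Y) = Add(-399475, 4179) = -395296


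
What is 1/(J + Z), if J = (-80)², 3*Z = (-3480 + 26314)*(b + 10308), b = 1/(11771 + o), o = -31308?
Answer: 8373/656979269690 ≈ 1.2745e-8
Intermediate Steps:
b = -1/19537 (b = 1/(11771 - 31308) = 1/(-19537) = -1/19537 ≈ -5.1185e-5)
Z = 656925682490/8373 (Z = ((-3480 + 26314)*(-1/19537 + 10308))/3 = (22834*(201387395/19537))/3 = (⅓)*(656925682490/2791) = 656925682490/8373 ≈ 7.8458e+7)
J = 6400
1/(J + Z) = 1/(6400 + 656925682490/8373) = 1/(656979269690/8373) = 8373/656979269690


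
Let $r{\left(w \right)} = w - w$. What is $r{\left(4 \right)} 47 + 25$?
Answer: $25$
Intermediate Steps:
$r{\left(w \right)} = 0$
$r{\left(4 \right)} 47 + 25 = 0 \cdot 47 + 25 = 0 + 25 = 25$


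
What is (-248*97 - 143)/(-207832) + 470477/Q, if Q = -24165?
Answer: -97195407029/5022260280 ≈ -19.353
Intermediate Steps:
(-248*97 - 143)/(-207832) + 470477/Q = (-248*97 - 143)/(-207832) + 470477/(-24165) = (-24056 - 143)*(-1/207832) + 470477*(-1/24165) = -24199*(-1/207832) - 470477/24165 = 24199/207832 - 470477/24165 = -97195407029/5022260280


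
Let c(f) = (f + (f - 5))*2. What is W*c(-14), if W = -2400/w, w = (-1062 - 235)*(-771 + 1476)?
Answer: -10560/60959 ≈ -0.17323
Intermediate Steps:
w = -914385 (w = -1297*705 = -914385)
W = 160/60959 (W = -2400/(-914385) = -2400*(-1/914385) = 160/60959 ≈ 0.0026247)
c(f) = -10 + 4*f (c(f) = (f + (-5 + f))*2 = (-5 + 2*f)*2 = -10 + 4*f)
W*c(-14) = 160*(-10 + 4*(-14))/60959 = 160*(-10 - 56)/60959 = (160/60959)*(-66) = -10560/60959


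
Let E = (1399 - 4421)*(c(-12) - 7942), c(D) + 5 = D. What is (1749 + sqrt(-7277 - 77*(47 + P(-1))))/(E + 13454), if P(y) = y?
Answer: 1749/24065552 + I*sqrt(10819)/24065552 ≈ 7.2676e-5 + 4.3221e-6*I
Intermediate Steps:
c(D) = -5 + D
E = 24052098 (E = (1399 - 4421)*((-5 - 12) - 7942) = -3022*(-17 - 7942) = -3022*(-7959) = 24052098)
(1749 + sqrt(-7277 - 77*(47 + P(-1))))/(E + 13454) = (1749 + sqrt(-7277 - 77*(47 - 1)))/(24052098 + 13454) = (1749 + sqrt(-7277 - 77*46))/24065552 = (1749 + sqrt(-7277 - 3542))*(1/24065552) = (1749 + sqrt(-10819))*(1/24065552) = (1749 + I*sqrt(10819))*(1/24065552) = 1749/24065552 + I*sqrt(10819)/24065552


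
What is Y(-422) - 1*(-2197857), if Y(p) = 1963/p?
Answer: 927493691/422 ≈ 2.1979e+6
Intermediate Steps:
Y(-422) - 1*(-2197857) = 1963/(-422) - 1*(-2197857) = 1963*(-1/422) + 2197857 = -1963/422 + 2197857 = 927493691/422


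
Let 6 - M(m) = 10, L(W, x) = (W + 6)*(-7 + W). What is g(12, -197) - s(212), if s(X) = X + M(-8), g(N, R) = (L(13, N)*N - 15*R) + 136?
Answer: 4251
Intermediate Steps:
L(W, x) = (-7 + W)*(6 + W) (L(W, x) = (6 + W)*(-7 + W) = (-7 + W)*(6 + W))
M(m) = -4 (M(m) = 6 - 1*10 = 6 - 10 = -4)
g(N, R) = 136 - 15*R + 114*N (g(N, R) = ((-42 + 13² - 1*13)*N - 15*R) + 136 = ((-42 + 169 - 13)*N - 15*R) + 136 = (114*N - 15*R) + 136 = (-15*R + 114*N) + 136 = 136 - 15*R + 114*N)
s(X) = -4 + X (s(X) = X - 4 = -4 + X)
g(12, -197) - s(212) = (136 - 15*(-197) + 114*12) - (-4 + 212) = (136 + 2955 + 1368) - 1*208 = 4459 - 208 = 4251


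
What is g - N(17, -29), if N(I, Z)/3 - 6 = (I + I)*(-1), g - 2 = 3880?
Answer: 3966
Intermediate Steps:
g = 3882 (g = 2 + 3880 = 3882)
N(I, Z) = 18 - 6*I (N(I, Z) = 18 + 3*((I + I)*(-1)) = 18 + 3*((2*I)*(-1)) = 18 + 3*(-2*I) = 18 - 6*I)
g - N(17, -29) = 3882 - (18 - 6*17) = 3882 - (18 - 102) = 3882 - 1*(-84) = 3882 + 84 = 3966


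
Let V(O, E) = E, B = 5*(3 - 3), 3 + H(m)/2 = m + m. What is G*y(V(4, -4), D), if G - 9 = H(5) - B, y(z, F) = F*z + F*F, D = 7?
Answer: 483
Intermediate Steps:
H(m) = -6 + 4*m (H(m) = -6 + 2*(m + m) = -6 + 2*(2*m) = -6 + 4*m)
B = 0 (B = 5*0 = 0)
y(z, F) = F² + F*z (y(z, F) = F*z + F² = F² + F*z)
G = 23 (G = 9 + ((-6 + 4*5) - 1*0) = 9 + ((-6 + 20) + 0) = 9 + (14 + 0) = 9 + 14 = 23)
G*y(V(4, -4), D) = 23*(7*(7 - 4)) = 23*(7*3) = 23*21 = 483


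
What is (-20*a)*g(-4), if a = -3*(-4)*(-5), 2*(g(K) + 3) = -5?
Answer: -6600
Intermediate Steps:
g(K) = -11/2 (g(K) = -3 + (1/2)*(-5) = -3 - 5/2 = -11/2)
a = -60 (a = 12*(-5) = -60)
(-20*a)*g(-4) = -20*(-60)*(-11/2) = 1200*(-11/2) = -6600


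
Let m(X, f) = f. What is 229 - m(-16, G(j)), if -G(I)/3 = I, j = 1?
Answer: 232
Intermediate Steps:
G(I) = -3*I
229 - m(-16, G(j)) = 229 - (-3) = 229 - 1*(-3) = 229 + 3 = 232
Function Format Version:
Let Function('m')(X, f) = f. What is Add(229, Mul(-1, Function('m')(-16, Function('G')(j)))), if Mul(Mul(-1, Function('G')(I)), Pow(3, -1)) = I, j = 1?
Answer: 232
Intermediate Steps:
Function('G')(I) = Mul(-3, I)
Add(229, Mul(-1, Function('m')(-16, Function('G')(j)))) = Add(229, Mul(-1, Mul(-3, 1))) = Add(229, Mul(-1, -3)) = Add(229, 3) = 232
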